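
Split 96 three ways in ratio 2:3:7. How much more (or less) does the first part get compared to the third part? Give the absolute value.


Total parts = 2 + 3 + 7 = 12
Value per part = 96 / 12 = 8
Shares: 2*8=16, 3*8=24, 7*8=56
First share = 16, third share = 56
Difference = |16 - 56| = 40

40


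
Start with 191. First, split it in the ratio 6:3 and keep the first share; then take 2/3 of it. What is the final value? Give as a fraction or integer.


Start with 191.
Step 1: Split 6:3, first share = 191 * 6/9 = 382/3
Step 2: Take 2/3: 382/3 * 2/3 = 764/9
Final result = 764/9

764/9


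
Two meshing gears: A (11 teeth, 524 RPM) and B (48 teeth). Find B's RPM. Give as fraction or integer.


Gear ratio: teeth_A * RPM_A = teeth_B * RPM_B
11 * 524 = 48 * RPM_B
5764 = 48 * RPM_B
RPM_B = 5764 / 48
RPM_B = 1441/12

1441/12


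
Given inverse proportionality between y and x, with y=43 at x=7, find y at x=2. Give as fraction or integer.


Inverse proportion: y = k/x
Find k: k = 7 * 43 = 301
Compute y at x=2: y = 301/2
y = 301/2

301/2


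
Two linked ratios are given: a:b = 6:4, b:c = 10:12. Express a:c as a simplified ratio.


Given a:b = 6:4 and b:c = 10:12
Make b consistent. Multiply first ratio by 10: a:b = 60:40
Multiply second ratio by 4: b:c = 40:48
Now b = 40 in both, so a:b:c = 60:40:48
Therefore a:c = 60:48
Simplify by GCD: a:c = 5:4

5:4


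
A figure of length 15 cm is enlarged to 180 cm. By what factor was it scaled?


Original length = 15 cm
Scaled length = 180 cm
Scale factor = 180 / 15
= 12

12


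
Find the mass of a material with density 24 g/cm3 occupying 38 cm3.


Using mass = density * volume
Density = 24 g/cm3
Volume = 38 cm3
Mass = 24 * 38
= 912 g

912


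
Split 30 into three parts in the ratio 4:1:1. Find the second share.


Ratio = 4:1:1
Total parts = 4 + 1 + 1 = 6
Value per part = 30 / 6 = 5
First share = 4 * 5 = 20
Middle share = 1 * 5 = 5
Third share = 1 * 5 = 5

5


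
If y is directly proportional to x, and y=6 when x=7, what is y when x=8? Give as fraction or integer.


Direct proportion: y = kx
Find k: k = 6/7 = 6/7
Compute y at x=8: y = 6/7 * 8
y = 48/7

48/7


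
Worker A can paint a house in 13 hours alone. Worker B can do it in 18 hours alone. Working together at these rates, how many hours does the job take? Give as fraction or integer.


Rate of A = 1/13 job per hour
Rate of B = 1/18 job per hour
Combined rate = 1/13 + 1/18
Find common denominator: (18 + 13)/(13*18) = 31/234
Combined rate = 31/234 job per hour
Time together = 1 / (31/234) = 234/31 hours

234/31


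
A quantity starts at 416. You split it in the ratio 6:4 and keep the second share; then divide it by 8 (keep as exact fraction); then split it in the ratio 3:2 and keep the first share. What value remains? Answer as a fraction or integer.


Start with 416.
Step 1: Split 6:4, second share = 416 * 4/10 = 832/5
Step 2: Divide by 8: 832/5 / 8 = 104/5
Step 3: Split 3:2, first share = 104/5 * 3/5 = 312/25
Final result = 312/25

312/25


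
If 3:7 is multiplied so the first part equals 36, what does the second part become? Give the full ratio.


Original ratio: 3:7
First term target: 36
Scale factor = 36 / 3 = 12
Multiply second term: 7 * 12 = 84
Equivalent ratio = 36:84

36:84


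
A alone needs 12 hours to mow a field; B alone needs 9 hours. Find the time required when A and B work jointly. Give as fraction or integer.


Rate of A = 1/12 job per hour
Rate of B = 1/9 job per hour
Combined rate = 1/12 + 1/9
Find common denominator: (9 + 12)/(12*9) = 21/108
Combined rate = 7/36 job per hour
Time together = 1 / (7/36) = 36/7 hours

36/7


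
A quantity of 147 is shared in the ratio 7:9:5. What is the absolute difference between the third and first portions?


Total parts = 7 + 9 + 5 = 21
Value per part = 147 / 21 = 7
Shares: 7*7=49, 9*7=63, 5*7=35
Third share = 35, first share = 49
Difference = |35 - 49| = 14

14


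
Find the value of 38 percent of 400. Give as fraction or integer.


Compute 38% of 400
Convert percentage: 38% = 38/100
Multiply: 400 * 38/100
= 15200/100
= 152

152


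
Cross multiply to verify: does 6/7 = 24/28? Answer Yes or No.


Cross multiply to check 6/7 = 24/28
Left cross product: 6 * 28 = 168
Right cross product: 7 * 24 = 168
168 = 168
Equal, so proportions match => Yes

Yes


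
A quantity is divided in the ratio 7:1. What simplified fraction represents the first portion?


Total parts = 7 + 1 = 8
First part fraction = 7/8
Simplify: 7/8 = 7/8

7/8


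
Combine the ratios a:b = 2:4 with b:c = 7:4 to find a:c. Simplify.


Given a:b = 2:4 and b:c = 7:4
Make b consistent. Multiply first ratio by 7: a:b = 14:28
Multiply second ratio by 4: b:c = 28:16
Now b = 28 in both, so a:b:c = 14:28:16
Therefore a:c = 14:16
Simplify by GCD: a:c = 7:8

7:8


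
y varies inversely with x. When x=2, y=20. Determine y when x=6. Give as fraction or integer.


Inverse proportion: y = k/x
Find k: k = 2 * 20 = 40
Compute y at x=6: y = 40/6
y = 20/3

20/3


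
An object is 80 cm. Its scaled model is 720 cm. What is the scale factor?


Original length = 80 cm
Scaled length = 720 cm
Scale factor = 720 / 80
= 9

9


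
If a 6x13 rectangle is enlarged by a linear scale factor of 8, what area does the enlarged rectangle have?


Original dimensions: 6 x 13
Enlargement factor = 8
New width = 6 * 8 = 48
New height = 13 * 8 = 104
New area = 48 * 104 = 4992

4992


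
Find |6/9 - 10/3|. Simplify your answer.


Simplify: 6/9 = 2/3 and 10/3 = 10/3
Find common denominator: LCD = 3
Convert: 2/3 and 10/3
Difference = |2 - 10|/3 = 8/3
Simplified = 8/3

8/3


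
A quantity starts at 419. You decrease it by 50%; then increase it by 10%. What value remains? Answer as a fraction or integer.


Start with 419.
Step 1: Decrease by 50%: 419 * 50/100 = 419/2
Step 2: Increase by 10%: 419/2 * 110/100 = 4609/20
Final result = 4609/20

4609/20


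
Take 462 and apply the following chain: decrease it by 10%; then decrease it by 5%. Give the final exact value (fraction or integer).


Start with 462.
Step 1: Decrease by 10%: 462 * 90/100 = 2079/5
Step 2: Decrease by 5%: 2079/5 * 95/100 = 39501/100
Final result = 39501/100

39501/100


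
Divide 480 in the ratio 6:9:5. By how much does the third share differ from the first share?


Total parts = 6 + 9 + 5 = 20
Value per part = 480 / 20 = 24
Shares: 6*24=144, 9*24=216, 5*24=120
Third share = 120, first share = 144
Difference = |120 - 144| = 24

24


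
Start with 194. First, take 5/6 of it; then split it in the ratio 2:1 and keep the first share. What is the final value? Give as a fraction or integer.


Start with 194.
Step 1: Take 5/6: 194 * 5/6 = 485/3
Step 2: Split 2:1, first share = 485/3 * 2/3 = 970/9
Final result = 970/9

970/9


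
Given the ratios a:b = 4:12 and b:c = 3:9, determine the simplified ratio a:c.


Given a:b = 4:12 and b:c = 3:9
Make b consistent. Multiply first ratio by 3: a:b = 12:36
Multiply second ratio by 12: b:c = 36:108
Now b = 36 in both, so a:b:c = 12:36:108
Therefore a:c = 12:108
Simplify by GCD: a:c = 1:9

1:9


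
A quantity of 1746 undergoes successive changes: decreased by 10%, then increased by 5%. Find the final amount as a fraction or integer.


Start: 1746
Step 1: decrease by 10% => multiply by 90/100
  1746 * 90/100 = 7857/5
Step 2: increase by 5% => multiply by 105/100
  7857/5 * 105/100 = 164997/100
Final value = 164997/100

164997/100


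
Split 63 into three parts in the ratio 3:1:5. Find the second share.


Ratio = 3:1:5
Total parts = 3 + 1 + 5 = 9
Value per part = 63 / 9 = 7
First share = 3 * 7 = 21
Middle share = 1 * 7 = 7
Third share = 5 * 7 = 35

7


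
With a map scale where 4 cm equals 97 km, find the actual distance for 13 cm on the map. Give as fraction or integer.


Map scale: 4 cm = 97 km
Measured distance on map = 13 cm
Set up proportion: 13 * 97 / 4
= 1261 / 4
= 1261/4 km

1261/4


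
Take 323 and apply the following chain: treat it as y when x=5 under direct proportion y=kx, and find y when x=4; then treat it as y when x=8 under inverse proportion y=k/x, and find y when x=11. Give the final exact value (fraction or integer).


Start with 323.
Step 1: Direct prop: k = (323)/5; new y = k*4 = 323*4/5 = 1292/5
Step 2: Inverse prop: k = (1292/5)*8; new y = k/11 = 1292/5*8/11 = 10336/55
Final result = 10336/55

10336/55


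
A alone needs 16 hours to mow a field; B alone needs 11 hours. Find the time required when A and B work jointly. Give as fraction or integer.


Rate of A = 1/16 job per hour
Rate of B = 1/11 job per hour
Combined rate = 1/16 + 1/11
Find common denominator: (11 + 16)/(16*11) = 27/176
Combined rate = 27/176 job per hour
Time together = 1 / (27/176) = 176/27 hours

176/27


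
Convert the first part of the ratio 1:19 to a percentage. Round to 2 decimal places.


Total parts = 1 + 19 = 20
First part fraction = 1/20
Percentage = (1/20) * 100
= 0.05 * 100
= 5.00%

5.00


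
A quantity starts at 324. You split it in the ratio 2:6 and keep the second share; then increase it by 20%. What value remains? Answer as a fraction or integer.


Start with 324.
Step 1: Split 2:6, second share = 324 * 6/8 = 243
Step 2: Increase by 20%: 243 * 120/100 = 1458/5
Final result = 1458/5

1458/5


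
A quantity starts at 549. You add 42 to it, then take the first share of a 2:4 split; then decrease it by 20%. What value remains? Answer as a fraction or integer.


Start with 549.
Step 1: Add 42: 549+42=591; split 2:4 first = 591*2/6 = 197
Step 2: Decrease by 20%: 197 * 80/100 = 788/5
Final result = 788/5

788/5


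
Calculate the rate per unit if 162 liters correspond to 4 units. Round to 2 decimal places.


Total liters = 162
Number of units = 4
Unit rate = 162 / 4
= 40.50 liters per unit

40.50


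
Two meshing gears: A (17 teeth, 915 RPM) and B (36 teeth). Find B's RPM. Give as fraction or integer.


Gear ratio: teeth_A * RPM_A = teeth_B * RPM_B
17 * 915 = 36 * RPM_B
15555 = 36 * RPM_B
RPM_B = 15555 / 36
RPM_B = 5185/12

5185/12


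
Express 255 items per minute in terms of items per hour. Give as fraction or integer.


Converting from per minute to per hour
Rate = 255 items per minute
Multiply by 60: 255 * 60
= 15300 items per hour

15300


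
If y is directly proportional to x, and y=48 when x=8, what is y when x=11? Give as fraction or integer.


Direct proportion: y = kx
Find k: k = 48/8 = 6
Compute y at x=11: y = 6 * 11
y = 66

66


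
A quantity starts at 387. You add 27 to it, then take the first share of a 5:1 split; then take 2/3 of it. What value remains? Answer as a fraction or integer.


Start with 387.
Step 1: Add 27: 387+27=414; split 5:1 first = 414*5/6 = 345
Step 2: Take 2/3: 345 * 2/3 = 230
Final result = 230

230


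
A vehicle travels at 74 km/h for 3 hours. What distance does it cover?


Using distance = speed * time
Speed = 74 km/h
Time = 3 hours
Distance = 74 * 3
= 222 km

222


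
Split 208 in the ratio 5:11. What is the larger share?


Total parts = 5 + 11 = 16
Value per part = 208 / 16 = 13
First share = 5 * 13 = 65
Second share = 11 * 13 = 143
Larger share = 143

143


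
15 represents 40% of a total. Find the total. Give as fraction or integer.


Given: 15 is 40% of the whole
Set up: 15 = 40/100 * whole
whole = 15 * 100 / 40
whole = 1500 / 40
whole = 75/2

75/2


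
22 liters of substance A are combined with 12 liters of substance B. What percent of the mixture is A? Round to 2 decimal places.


Volume of A = 22 L
Volume of B = 12 L
Total volume = 22 + 12 = 34 L
Percentage of A = (22/34) * 100
= 64.71%

64.71


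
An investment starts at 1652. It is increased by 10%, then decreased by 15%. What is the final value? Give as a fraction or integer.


Start: 1652
Step 1: increase by 10% => multiply by 110/100
  1652 * 110/100 = 9086/5
Step 2: decrease by 15% => multiply by 85/100
  9086/5 * 85/100 = 77231/50
Final value = 77231/50

77231/50


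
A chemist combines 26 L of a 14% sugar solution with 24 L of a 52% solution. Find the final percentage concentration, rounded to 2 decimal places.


Solute in mixture 1 = 14% of 26 L = 26*14/100 = 91/25 L
Solute in mixture 2 = 52% of 24 L = 24*52/100 = 312/25 L
Total solute = 91/25 + 312/25 = 403/25 L
Total volume = 26 + 24 = 50 L
Final concentration = 403/25/50 * 100 = 32.24%

32.24


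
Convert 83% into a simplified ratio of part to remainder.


Part = 83%, Remainder = 17%
Ratio = 83:17
GCD(83, 17) = 1
Simplify: 83:17 = 83:17

83:17


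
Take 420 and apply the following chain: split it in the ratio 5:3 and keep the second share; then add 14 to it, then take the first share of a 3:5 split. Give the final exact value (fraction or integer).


Start with 420.
Step 1: Split 5:3, second share = 420 * 3/8 = 315/2
Step 2: Add 14: 315/2+14=343/2; split 3:5 first = 343/2*3/8 = 1029/16
Final result = 1029/16

1029/16


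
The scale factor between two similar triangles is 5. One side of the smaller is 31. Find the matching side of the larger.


Similar triangles have proportional sides
Scale factor = 5
Smaller side = 31
Corresponding larger side = 31 * 5
= 155

155


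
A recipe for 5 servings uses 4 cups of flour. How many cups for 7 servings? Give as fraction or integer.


Original: 4 cups for 5 servings
Target servings = 7
Scaling factor = 7/5
New amount = 4 * 7/5
= 28/5
= 28/5 cups

28/5


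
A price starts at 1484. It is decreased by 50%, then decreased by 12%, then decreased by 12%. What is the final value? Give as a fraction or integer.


Start: 1484
Step 1: decrease by 50% => multiply by 50/100
  1484 * 50/100 = 742
Step 2: decrease by 12% => multiply by 88/100
  742 * 88/100 = 16324/25
Step 3: decrease by 12% => multiply by 88/100
  16324/25 * 88/100 = 359128/625
Final value = 359128/625

359128/625


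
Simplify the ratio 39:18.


Find GCD(39, 18)
GCD = 3
Divide both by 3: 39/3 = 13, 18/3 = 6
Simplified ratio = 13:6

13:6


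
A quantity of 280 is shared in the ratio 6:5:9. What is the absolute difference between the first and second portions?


Total parts = 6 + 5 + 9 = 20
Value per part = 280 / 20 = 14
Shares: 6*14=84, 5*14=70, 9*14=126
First share = 84, second share = 70
Difference = |84 - 70| = 14

14


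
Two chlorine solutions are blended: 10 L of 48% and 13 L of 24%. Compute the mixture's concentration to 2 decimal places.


Solute in mixture 1 = 48% of 10 L = 10*48/100 = 24/5 L
Solute in mixture 2 = 24% of 13 L = 13*24/100 = 78/25 L
Total solute = 24/5 + 78/25 = 198/25 L
Total volume = 10 + 13 = 23 L
Final concentration = 198/25/23 * 100 = 34.43%

34.43


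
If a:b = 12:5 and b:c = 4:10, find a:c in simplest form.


Given a:b = 12:5 and b:c = 4:10
Make b consistent. Multiply first ratio by 4: a:b = 48:20
Multiply second ratio by 5: b:c = 20:50
Now b = 20 in both, so a:b:c = 48:20:50
Therefore a:c = 48:50
Simplify by GCD: a:c = 24:25

24:25


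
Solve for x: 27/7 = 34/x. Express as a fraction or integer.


Setting up: 27/7 = 34/x
Cross multiply: 27 * x = 7 * 34
27x = 238
x = 238/27
x = 238/27

238/27


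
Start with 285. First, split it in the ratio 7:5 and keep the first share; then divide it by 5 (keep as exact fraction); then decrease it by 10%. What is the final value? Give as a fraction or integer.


Start with 285.
Step 1: Split 7:5, first share = 285 * 7/12 = 665/4
Step 2: Divide by 5: 665/4 / 5 = 133/4
Step 3: Decrease by 10%: 133/4 * 90/100 = 1197/40
Final result = 1197/40

1197/40


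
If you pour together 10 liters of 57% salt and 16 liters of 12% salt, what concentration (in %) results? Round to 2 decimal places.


Solute in mixture 1 = 57% of 10 L = 10*57/100 = 57/10 L
Solute in mixture 2 = 12% of 16 L = 16*12/100 = 48/25 L
Total solute = 57/10 + 48/25 = 381/50 L
Total volume = 10 + 16 = 26 L
Final concentration = 381/50/26 * 100 = 29.31%

29.31


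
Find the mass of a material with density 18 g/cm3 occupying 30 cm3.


Using mass = density * volume
Density = 18 g/cm3
Volume = 30 cm3
Mass = 18 * 30
= 540 g

540


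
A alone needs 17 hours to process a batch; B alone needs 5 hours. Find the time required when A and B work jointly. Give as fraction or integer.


Rate of A = 1/17 job per hour
Rate of B = 1/5 job per hour
Combined rate = 1/17 + 1/5
Find common denominator: (5 + 17)/(17*5) = 22/85
Combined rate = 22/85 job per hour
Time together = 1 / (22/85) = 85/22 hours

85/22


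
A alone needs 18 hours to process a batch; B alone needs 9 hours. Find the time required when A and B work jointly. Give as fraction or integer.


Rate of A = 1/18 job per hour
Rate of B = 1/9 job per hour
Combined rate = 1/18 + 1/9
Find common denominator: (9 + 18)/(18*9) = 27/162
Combined rate = 1/6 job per hour
Time together = 1 / (1/6) = 6 hours

6


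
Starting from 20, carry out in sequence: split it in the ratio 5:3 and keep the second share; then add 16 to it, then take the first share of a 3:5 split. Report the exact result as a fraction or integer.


Start with 20.
Step 1: Split 5:3, second share = 20 * 3/8 = 15/2
Step 2: Add 16: 15/2+16=47/2; split 3:5 first = 47/2*3/8 = 141/16
Final result = 141/16

141/16


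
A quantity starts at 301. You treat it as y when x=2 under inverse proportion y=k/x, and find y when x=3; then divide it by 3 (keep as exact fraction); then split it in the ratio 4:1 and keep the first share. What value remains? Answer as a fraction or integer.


Start with 301.
Step 1: Inverse prop: k = (301)*2; new y = k/3 = 301*2/3 = 602/3
Step 2: Divide by 3: 602/3 / 3 = 602/9
Step 3: Split 4:1, first share = 602/9 * 4/5 = 2408/45
Final result = 2408/45

2408/45


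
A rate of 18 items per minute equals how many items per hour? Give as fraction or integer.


Converting from per minute to per hour
Rate = 18 items per minute
Multiply by 60: 18 * 60
= 1080 items per hour

1080


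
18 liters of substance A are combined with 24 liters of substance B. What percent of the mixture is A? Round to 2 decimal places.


Volume of A = 18 L
Volume of B = 24 L
Total volume = 18 + 24 = 42 L
Percentage of A = (18/42) * 100
= 42.86%

42.86


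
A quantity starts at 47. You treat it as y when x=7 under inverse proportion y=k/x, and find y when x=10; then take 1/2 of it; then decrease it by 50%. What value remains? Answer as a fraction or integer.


Start with 47.
Step 1: Inverse prop: k = (47)*7; new y = k/10 = 47*7/10 = 329/10
Step 2: Take 1/2: 329/10 * 1/2 = 329/20
Step 3: Decrease by 50%: 329/20 * 50/100 = 329/40
Final result = 329/40

329/40


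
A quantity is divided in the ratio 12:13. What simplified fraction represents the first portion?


Total parts = 12 + 13 = 25
First part fraction = 12/25
Simplify: 12/25 = 12/25

12/25


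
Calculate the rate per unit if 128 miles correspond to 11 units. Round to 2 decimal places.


Total miles = 128
Number of units = 11
Unit rate = 128 / 11
= 11.64 miles per unit

11.64


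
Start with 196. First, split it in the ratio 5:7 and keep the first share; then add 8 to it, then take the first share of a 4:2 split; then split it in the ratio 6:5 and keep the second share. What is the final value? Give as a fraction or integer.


Start with 196.
Step 1: Split 5:7, first share = 196 * 5/12 = 245/3
Step 2: Add 8: 245/3+8=269/3; split 4:2 first = 269/3*4/6 = 538/9
Step 3: Split 6:5, second share = 538/9 * 5/11 = 2690/99
Final result = 2690/99

2690/99


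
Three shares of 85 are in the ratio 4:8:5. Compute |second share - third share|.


Total parts = 4 + 8 + 5 = 17
Value per part = 85 / 17 = 5
Shares: 4*5=20, 8*5=40, 5*5=25
Second share = 40, third share = 25
Difference = |40 - 25| = 15

15


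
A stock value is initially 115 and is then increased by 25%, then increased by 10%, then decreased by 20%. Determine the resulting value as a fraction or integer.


Start: 115
Step 1: increase by 25% => multiply by 125/100
  115 * 125/100 = 575/4
Step 2: increase by 10% => multiply by 110/100
  575/4 * 110/100 = 1265/8
Step 3: decrease by 20% => multiply by 80/100
  1265/8 * 80/100 = 253/2
Final value = 253/2

253/2


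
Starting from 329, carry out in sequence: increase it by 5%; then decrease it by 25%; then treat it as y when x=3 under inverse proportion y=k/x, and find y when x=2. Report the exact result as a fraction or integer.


Start with 329.
Step 1: Increase by 5%: 329 * 105/100 = 6909/20
Step 2: Decrease by 25%: 6909/20 * 75/100 = 20727/80
Step 3: Inverse prop: k = (20727/80)*3; new y = k/2 = 20727/80*3/2 = 62181/160
Final result = 62181/160

62181/160


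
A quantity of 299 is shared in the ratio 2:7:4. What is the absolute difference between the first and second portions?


Total parts = 2 + 7 + 4 = 13
Value per part = 299 / 13 = 23
Shares: 2*23=46, 7*23=161, 4*23=92
First share = 46, second share = 161
Difference = |46 - 161| = 115

115


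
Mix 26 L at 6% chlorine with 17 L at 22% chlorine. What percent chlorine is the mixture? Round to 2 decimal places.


Solute in mixture 1 = 6% of 26 L = 26*6/100 = 39/25 L
Solute in mixture 2 = 22% of 17 L = 17*22/100 = 187/50 L
Total solute = 39/25 + 187/50 = 53/10 L
Total volume = 26 + 17 = 43 L
Final concentration = 53/10/43 * 100 = 12.33%

12.33


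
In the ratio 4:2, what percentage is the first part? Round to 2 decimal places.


Total parts = 4 + 2 = 6
First part fraction = 4/6
Percentage = (4/6) * 100
= 0.666667 * 100
= 66.67%

66.67


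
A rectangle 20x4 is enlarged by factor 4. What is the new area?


Original dimensions: 20 x 4
Enlargement factor = 4
New width = 20 * 4 = 80
New height = 4 * 4 = 16
New area = 80 * 16 = 1280

1280


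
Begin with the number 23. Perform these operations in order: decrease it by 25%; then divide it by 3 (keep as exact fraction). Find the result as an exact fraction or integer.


Start with 23.
Step 1: Decrease by 25%: 23 * 75/100 = 69/4
Step 2: Divide by 3: 69/4 / 3 = 23/4
Final result = 23/4

23/4


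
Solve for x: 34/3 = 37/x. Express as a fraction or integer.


Setting up: 34/3 = 37/x
Cross multiply: 34 * x = 3 * 37
34x = 111
x = 111/34
x = 111/34

111/34


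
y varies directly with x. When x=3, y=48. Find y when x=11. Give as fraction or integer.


Direct proportion: y = kx
Find k: k = 48/3 = 16
Compute y at x=11: y = 16 * 11
y = 176

176


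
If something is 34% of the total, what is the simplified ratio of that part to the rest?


Part = 34%, Remainder = 66%
Ratio = 34:66
GCD(34, 66) = 2
Simplify: 17:33 = 17:33

17:33


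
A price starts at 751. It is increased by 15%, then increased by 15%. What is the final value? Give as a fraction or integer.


Start: 751
Step 1: increase by 15% => multiply by 115/100
  751 * 115/100 = 17273/20
Step 2: increase by 15% => multiply by 115/100
  17273/20 * 115/100 = 397279/400
Final value = 397279/400

397279/400


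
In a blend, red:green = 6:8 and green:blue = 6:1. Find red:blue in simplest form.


Given a:b = 6:8 and b:c = 6:1
Make b consistent. Multiply first ratio by 6: a:b = 36:48
Multiply second ratio by 8: b:c = 48:8
Now b = 48 in both, so a:b:c = 36:48:8
Therefore a:c = 36:8
Simplify by GCD: a:c = 9:2

9:2


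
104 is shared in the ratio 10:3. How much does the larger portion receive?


Total parts = 10 + 3 = 13
Value per part = 104 / 13 = 8
First share = 10 * 8 = 80
Second share = 3 * 8 = 24
Larger share = 80

80


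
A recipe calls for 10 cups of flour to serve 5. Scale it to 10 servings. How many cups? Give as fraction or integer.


Original: 10 cups for 5 servings
Target servings = 10
Scaling factor = 10/5
New amount = 10 * 10/5
= 100/5
= 20 cups

20


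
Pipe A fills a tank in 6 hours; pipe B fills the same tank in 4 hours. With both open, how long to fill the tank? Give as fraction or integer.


Rate of A = 1/6 job per hour
Rate of B = 1/4 job per hour
Combined rate = 1/6 + 1/4
Find common denominator: (4 + 6)/(6*4) = 10/24
Combined rate = 5/12 job per hour
Time together = 1 / (5/12) = 12/5 hours

12/5


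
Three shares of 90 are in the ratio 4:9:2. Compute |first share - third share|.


Total parts = 4 + 9 + 2 = 15
Value per part = 90 / 15 = 6
Shares: 4*6=24, 9*6=54, 2*6=12
First share = 24, third share = 12
Difference = |24 - 12| = 12

12


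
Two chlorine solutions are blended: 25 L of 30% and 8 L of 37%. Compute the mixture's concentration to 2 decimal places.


Solute in mixture 1 = 30% of 25 L = 25*30/100 = 15/2 L
Solute in mixture 2 = 37% of 8 L = 8*37/100 = 74/25 L
Total solute = 15/2 + 74/25 = 523/50 L
Total volume = 25 + 8 = 33 L
Final concentration = 523/50/33 * 100 = 31.70%

31.70


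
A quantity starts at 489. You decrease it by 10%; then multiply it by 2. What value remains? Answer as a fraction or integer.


Start with 489.
Step 1: Decrease by 10%: 489 * 90/100 = 4401/10
Step 2: Multiply by 2: 4401/10 * 2 = 4401/5
Final result = 4401/5

4401/5


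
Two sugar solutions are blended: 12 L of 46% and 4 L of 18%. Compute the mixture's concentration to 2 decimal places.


Solute in mixture 1 = 46% of 12 L = 12*46/100 = 138/25 L
Solute in mixture 2 = 18% of 4 L = 4*18/100 = 18/25 L
Total solute = 138/25 + 18/25 = 156/25 L
Total volume = 12 + 4 = 16 L
Final concentration = 156/25/16 * 100 = 39.00%

39.00


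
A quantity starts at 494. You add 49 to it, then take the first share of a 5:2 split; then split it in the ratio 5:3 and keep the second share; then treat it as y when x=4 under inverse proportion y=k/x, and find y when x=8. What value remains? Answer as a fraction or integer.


Start with 494.
Step 1: Add 49: 494+49=543; split 5:2 first = 543*5/7 = 2715/7
Step 2: Split 5:3, second share = 2715/7 * 3/8 = 8145/56
Step 3: Inverse prop: k = (8145/56)*4; new y = k/8 = 8145/56*4/8 = 8145/112
Final result = 8145/112

8145/112


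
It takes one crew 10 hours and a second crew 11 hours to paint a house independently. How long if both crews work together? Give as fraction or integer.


Rate of A = 1/10 job per hour
Rate of B = 1/11 job per hour
Combined rate = 1/10 + 1/11
Find common denominator: (11 + 10)/(10*11) = 21/110
Combined rate = 21/110 job per hour
Time together = 1 / (21/110) = 110/21 hours

110/21


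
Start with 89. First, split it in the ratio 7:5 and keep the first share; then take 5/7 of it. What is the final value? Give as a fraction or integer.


Start with 89.
Step 1: Split 7:5, first share = 89 * 7/12 = 623/12
Step 2: Take 5/7: 623/12 * 5/7 = 445/12
Final result = 445/12

445/12


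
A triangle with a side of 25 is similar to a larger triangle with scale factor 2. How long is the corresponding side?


Similar triangles have proportional sides
Scale factor = 2
Smaller side = 25
Corresponding larger side = 25 * 2
= 50

50


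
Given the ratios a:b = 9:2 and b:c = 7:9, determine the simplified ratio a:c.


Given a:b = 9:2 and b:c = 7:9
Make b consistent. Multiply first ratio by 7: a:b = 63:14
Multiply second ratio by 2: b:c = 14:18
Now b = 14 in both, so a:b:c = 63:14:18
Therefore a:c = 63:18
Simplify by GCD: a:c = 7:2

7:2


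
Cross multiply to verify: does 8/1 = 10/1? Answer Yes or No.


Cross multiply to check 8/1 = 10/1
Left cross product: 8 * 1 = 8
Right cross product: 1 * 10 = 10
8 != 10
Not equal, so proportions differ => No

No


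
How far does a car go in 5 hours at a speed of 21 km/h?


Using distance = speed * time
Speed = 21 km/h
Time = 5 hours
Distance = 21 * 5
= 105 km

105


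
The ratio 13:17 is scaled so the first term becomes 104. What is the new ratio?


Original ratio: 13:17
First term target: 104
Scale factor = 104 / 13 = 8
Multiply second term: 17 * 8 = 136
Equivalent ratio = 104:136

104:136


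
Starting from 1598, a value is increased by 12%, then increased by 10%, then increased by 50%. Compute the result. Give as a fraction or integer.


Start: 1598
Step 1: increase by 12% => multiply by 112/100
  1598 * 112/100 = 44744/25
Step 2: increase by 10% => multiply by 110/100
  44744/25 * 110/100 = 246092/125
Step 3: increase by 50% => multiply by 150/100
  246092/125 * 150/100 = 369138/125
Final value = 369138/125

369138/125


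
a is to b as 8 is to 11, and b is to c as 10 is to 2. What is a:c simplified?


Given a:b = 8:11 and b:c = 10:2
Make b consistent. Multiply first ratio by 10: a:b = 80:110
Multiply second ratio by 11: b:c = 110:22
Now b = 110 in both, so a:b:c = 80:110:22
Therefore a:c = 80:22
Simplify by GCD: a:c = 40:11

40:11


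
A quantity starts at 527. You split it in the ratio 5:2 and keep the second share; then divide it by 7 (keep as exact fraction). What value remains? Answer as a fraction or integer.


Start with 527.
Step 1: Split 5:2, second share = 527 * 2/7 = 1054/7
Step 2: Divide by 7: 1054/7 / 7 = 1054/49
Final result = 1054/49

1054/49


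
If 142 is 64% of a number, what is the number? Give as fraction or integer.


Given: 142 is 64% of the whole
Set up: 142 = 64/100 * whole
whole = 142 * 100 / 64
whole = 14200 / 64
whole = 1775/8

1775/8


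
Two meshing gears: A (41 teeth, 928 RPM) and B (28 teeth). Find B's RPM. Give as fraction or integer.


Gear ratio: teeth_A * RPM_A = teeth_B * RPM_B
41 * 928 = 28 * RPM_B
38048 = 28 * RPM_B
RPM_B = 38048 / 28
RPM_B = 9512/7

9512/7


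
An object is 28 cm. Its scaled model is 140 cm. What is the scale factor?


Original length = 28 cm
Scaled length = 140 cm
Scale factor = 140 / 28
= 5

5


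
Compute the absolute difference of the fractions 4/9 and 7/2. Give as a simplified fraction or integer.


Simplify: 4/9 = 4/9 and 7/2 = 7/2
Find common denominator: LCD = 18
Convert: 8/18 and 63/18
Difference = |8 - 63|/18 = 55/18
Simplified = 55/18

55/18


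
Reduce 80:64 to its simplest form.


Find GCD(80, 64)
GCD = 16
Divide both by 16: 80/16 = 5, 64/16 = 4
Simplified ratio = 5:4

5:4


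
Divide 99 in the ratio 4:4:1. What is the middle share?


Ratio = 4:4:1
Total parts = 4 + 4 + 1 = 9
Value per part = 99 / 9 = 11
First share = 4 * 11 = 44
Middle share = 4 * 11 = 44
Third share = 1 * 11 = 11

44


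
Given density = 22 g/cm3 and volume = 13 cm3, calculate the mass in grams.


Using mass = density * volume
Density = 22 g/cm3
Volume = 13 cm3
Mass = 22 * 13
= 286 g

286


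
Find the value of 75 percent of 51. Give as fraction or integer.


Compute 75% of 51
Convert percentage: 75% = 75/100
Multiply: 51 * 75/100
= 3825/100
= 153/4

153/4


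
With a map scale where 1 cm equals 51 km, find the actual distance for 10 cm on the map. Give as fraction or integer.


Map scale: 1 cm = 51 km
Measured distance on map = 10 cm
Set up proportion: 10 * 51 / 1
= 510 / 1
= 510 km

510


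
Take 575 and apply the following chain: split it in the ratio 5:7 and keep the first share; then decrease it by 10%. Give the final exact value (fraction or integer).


Start with 575.
Step 1: Split 5:7, first share = 575 * 5/12 = 2875/12
Step 2: Decrease by 10%: 2875/12 * 90/100 = 1725/8
Final result = 1725/8

1725/8


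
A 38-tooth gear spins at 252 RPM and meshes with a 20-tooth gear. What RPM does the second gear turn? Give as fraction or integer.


Gear ratio: teeth_A * RPM_A = teeth_B * RPM_B
38 * 252 = 20 * RPM_B
9576 = 20 * RPM_B
RPM_B = 9576 / 20
RPM_B = 2394/5

2394/5


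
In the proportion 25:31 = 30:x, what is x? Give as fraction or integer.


Setting up: 25/31 = 30/x
Cross multiply: 25 * x = 31 * 30
25x = 930
x = 930/25
x = 186/5

186/5


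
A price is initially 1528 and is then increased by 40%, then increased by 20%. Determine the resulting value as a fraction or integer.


Start: 1528
Step 1: increase by 40% => multiply by 140/100
  1528 * 140/100 = 10696/5
Step 2: increase by 20% => multiply by 120/100
  10696/5 * 120/100 = 64176/25
Final value = 64176/25

64176/25


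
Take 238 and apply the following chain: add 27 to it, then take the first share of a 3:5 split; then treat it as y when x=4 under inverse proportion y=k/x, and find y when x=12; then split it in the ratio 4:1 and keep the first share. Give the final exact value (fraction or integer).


Start with 238.
Step 1: Add 27: 238+27=265; split 3:5 first = 265*3/8 = 795/8
Step 2: Inverse prop: k = (795/8)*4; new y = k/12 = 795/8*4/12 = 265/8
Step 3: Split 4:1, first share = 265/8 * 4/5 = 53/2
Final result = 53/2

53/2


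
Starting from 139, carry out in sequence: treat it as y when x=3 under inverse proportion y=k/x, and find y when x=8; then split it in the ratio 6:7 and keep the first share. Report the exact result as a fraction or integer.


Start with 139.
Step 1: Inverse prop: k = (139)*3; new y = k/8 = 139*3/8 = 417/8
Step 2: Split 6:7, first share = 417/8 * 6/13 = 1251/52
Final result = 1251/52

1251/52


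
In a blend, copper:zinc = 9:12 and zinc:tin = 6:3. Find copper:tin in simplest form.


Given a:b = 9:12 and b:c = 6:3
Make b consistent. Multiply first ratio by 6: a:b = 54:72
Multiply second ratio by 12: b:c = 72:36
Now b = 72 in both, so a:b:c = 54:72:36
Therefore a:c = 54:36
Simplify by GCD: a:c = 3:2

3:2


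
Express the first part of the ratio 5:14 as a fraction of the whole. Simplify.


Total parts = 5 + 14 = 19
First part fraction = 5/19
Simplify: 5/19 = 5/19

5/19


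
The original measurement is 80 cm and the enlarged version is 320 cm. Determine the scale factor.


Original length = 80 cm
Scaled length = 320 cm
Scale factor = 320 / 80
= 4

4


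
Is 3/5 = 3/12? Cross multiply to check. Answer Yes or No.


Cross multiply to check 3/5 = 3/12
Left cross product: 3 * 12 = 36
Right cross product: 5 * 3 = 15
36 != 15
Not equal, so proportions differ => No

No


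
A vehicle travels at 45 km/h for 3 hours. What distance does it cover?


Using distance = speed * time
Speed = 45 km/h
Time = 3 hours
Distance = 45 * 3
= 135 km

135


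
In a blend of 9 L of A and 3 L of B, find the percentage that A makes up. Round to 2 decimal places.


Volume of A = 9 L
Volume of B = 3 L
Total volume = 9 + 3 = 12 L
Percentage of A = (9/12) * 100
= 75.00%

75.00


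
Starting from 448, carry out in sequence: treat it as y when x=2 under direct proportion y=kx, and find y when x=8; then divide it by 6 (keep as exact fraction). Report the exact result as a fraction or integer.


Start with 448.
Step 1: Direct prop: k = (448)/2; new y = k*8 = 448*8/2 = 1792
Step 2: Divide by 6: 1792 / 6 = 896/3
Final result = 896/3

896/3


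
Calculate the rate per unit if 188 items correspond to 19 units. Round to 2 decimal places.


Total items = 188
Number of units = 19
Unit rate = 188 / 19
= 9.89 items per unit

9.89


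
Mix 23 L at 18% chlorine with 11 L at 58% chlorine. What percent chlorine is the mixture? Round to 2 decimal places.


Solute in mixture 1 = 18% of 23 L = 23*18/100 = 207/50 L
Solute in mixture 2 = 58% of 11 L = 11*58/100 = 319/50 L
Total solute = 207/50 + 319/50 = 263/25 L
Total volume = 23 + 11 = 34 L
Final concentration = 263/25/34 * 100 = 30.94%

30.94


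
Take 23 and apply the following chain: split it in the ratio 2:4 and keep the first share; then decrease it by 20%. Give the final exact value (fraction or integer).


Start with 23.
Step 1: Split 2:4, first share = 23 * 2/6 = 23/3
Step 2: Decrease by 20%: 23/3 * 80/100 = 92/15
Final result = 92/15

92/15


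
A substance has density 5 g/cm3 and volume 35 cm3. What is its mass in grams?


Using mass = density * volume
Density = 5 g/cm3
Volume = 35 cm3
Mass = 5 * 35
= 175 g

175


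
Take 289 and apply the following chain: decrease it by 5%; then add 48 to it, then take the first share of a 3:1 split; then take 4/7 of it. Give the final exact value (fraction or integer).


Start with 289.
Step 1: Decrease by 5%: 289 * 95/100 = 5491/20
Step 2: Add 48: 5491/20+48=6451/20; split 3:1 first = 6451/20*3/4 = 19353/80
Step 3: Take 4/7: 19353/80 * 4/7 = 19353/140
Final result = 19353/140

19353/140


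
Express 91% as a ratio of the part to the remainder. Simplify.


Part = 91%, Remainder = 9%
Ratio = 91:9
GCD(91, 9) = 1
Simplify: 91:9 = 91:9

91:9


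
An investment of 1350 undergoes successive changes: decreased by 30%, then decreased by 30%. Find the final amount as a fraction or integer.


Start: 1350
Step 1: decrease by 30% => multiply by 70/100
  1350 * 70/100 = 945
Step 2: decrease by 30% => multiply by 70/100
  945 * 70/100 = 1323/2
Final value = 1323/2

1323/2


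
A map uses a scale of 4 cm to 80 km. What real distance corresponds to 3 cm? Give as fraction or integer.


Map scale: 4 cm = 80 km
Measured distance on map = 3 cm
Set up proportion: 3 * 80 / 4
= 240 / 4
= 60 km

60


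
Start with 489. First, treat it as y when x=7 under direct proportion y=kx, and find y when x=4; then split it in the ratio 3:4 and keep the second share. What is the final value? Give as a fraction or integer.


Start with 489.
Step 1: Direct prop: k = (489)/7; new y = k*4 = 489*4/7 = 1956/7
Step 2: Split 3:4, second share = 1956/7 * 4/7 = 7824/49
Final result = 7824/49

7824/49


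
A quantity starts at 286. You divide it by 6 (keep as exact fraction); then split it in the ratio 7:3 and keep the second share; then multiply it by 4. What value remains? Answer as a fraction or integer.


Start with 286.
Step 1: Divide by 6: 286 / 6 = 143/3
Step 2: Split 7:3, second share = 143/3 * 3/10 = 143/10
Step 3: Multiply by 4: 143/10 * 4 = 286/5
Final result = 286/5

286/5


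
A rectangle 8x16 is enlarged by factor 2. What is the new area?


Original dimensions: 8 x 16
Enlargement factor = 2
New width = 8 * 2 = 16
New height = 16 * 2 = 32
New area = 16 * 32 = 512

512


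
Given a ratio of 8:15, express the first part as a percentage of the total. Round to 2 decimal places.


Total parts = 8 + 15 = 23
First part fraction = 8/23
Percentage = (8/23) * 100
= 0.347826 * 100
= 34.78%

34.78


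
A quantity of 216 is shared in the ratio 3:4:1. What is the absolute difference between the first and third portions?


Total parts = 3 + 4 + 1 = 8
Value per part = 216 / 8 = 27
Shares: 3*27=81, 4*27=108, 1*27=27
First share = 81, third share = 27
Difference = |81 - 27| = 54

54


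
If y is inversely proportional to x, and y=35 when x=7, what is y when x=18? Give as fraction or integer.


Inverse proportion: y = k/x
Find k: k = 7 * 35 = 245
Compute y at x=18: y = 245/18
y = 245/18

245/18


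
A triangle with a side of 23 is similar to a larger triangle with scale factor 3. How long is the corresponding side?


Similar triangles have proportional sides
Scale factor = 3
Smaller side = 23
Corresponding larger side = 23 * 3
= 69

69


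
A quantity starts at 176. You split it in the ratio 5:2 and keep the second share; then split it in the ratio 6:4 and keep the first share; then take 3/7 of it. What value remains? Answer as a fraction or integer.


Start with 176.
Step 1: Split 5:2, second share = 176 * 2/7 = 352/7
Step 2: Split 6:4, first share = 352/7 * 6/10 = 1056/35
Step 3: Take 3/7: 1056/35 * 3/7 = 3168/245
Final result = 3168/245

3168/245


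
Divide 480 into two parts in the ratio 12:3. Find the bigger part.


Total parts = 12 + 3 = 15
Value per part = 480 / 15 = 32
First share = 12 * 32 = 384
Second share = 3 * 32 = 96
Larger share = 384

384


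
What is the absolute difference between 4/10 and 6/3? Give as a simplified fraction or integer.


Simplify: 4/10 = 2/5 and 6/3 = 2
Find common denominator: LCD = 5
Convert: 2/5 and 10/5
Difference = |2 - 10|/5 = 8/5
Simplified = 8/5

8/5


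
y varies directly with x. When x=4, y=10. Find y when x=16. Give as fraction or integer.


Direct proportion: y = kx
Find k: k = 10/4 = 5/2
Compute y at x=16: y = 5/2 * 16
y = 40

40


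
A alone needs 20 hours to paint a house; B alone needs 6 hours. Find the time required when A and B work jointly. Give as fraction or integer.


Rate of A = 1/20 job per hour
Rate of B = 1/6 job per hour
Combined rate = 1/20 + 1/6
Find common denominator: (6 + 20)/(20*6) = 26/120
Combined rate = 13/60 job per hour
Time together = 1 / (13/60) = 60/13 hours

60/13
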